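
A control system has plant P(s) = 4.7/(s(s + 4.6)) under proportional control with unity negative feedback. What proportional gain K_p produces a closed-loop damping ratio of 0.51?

Closed-loop characteristic equation: s² + 4.6s + K_p·4.7 = 0.
So ω_n = √(4.7K_p) and 2ζω_n = 4.6, giving ζ = 4.6/(2√(4.7K_p)).
Setting ζ = 0.51: √(4.7K_p) = 4.6/(2·0.51) = 4.51, so K_p = 20.34/4.7 = 4.33.

K_p = 4.33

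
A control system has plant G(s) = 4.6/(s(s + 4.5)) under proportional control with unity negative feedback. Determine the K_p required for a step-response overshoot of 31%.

From %OS = 100·exp(−πζ/√(1−ζ²)) = 31%, ζ = −ln(0.31)/√(π²+ln²(0.31)) = 0.3493.
Characteristic equation s² + 4.5s + 4.6K_p = 0 gives ζ = 4.5/(2√(4.6K_p)).
Setting ζ = 0.3493: √(4.6K_p) = 4.5/(2·0.3493) = 6.441, so K_p = 41.49/4.6 = 9.02.

K_p = 9.02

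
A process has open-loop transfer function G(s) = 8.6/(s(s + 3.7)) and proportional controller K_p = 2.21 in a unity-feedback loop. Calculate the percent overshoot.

22.9%

Closed-loop characteristic equation: s² + 3.7s + 19.01 = 0, so ω_n = 4.36 rad/s and ζ = 3.7/(2·4.36) = 0.4244.
%OS = 100·exp(−πζ/√(1−ζ²)) = 100·exp(−π·0.4244/√0.8199) = 22.9%.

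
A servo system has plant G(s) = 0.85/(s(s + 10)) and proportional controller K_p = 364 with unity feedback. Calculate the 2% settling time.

T_s ≈ 0.8 s

From 1 + K_pG(s) = 0: s² + 10s + 309.4 = 0 ⇒ ω_n = 17.59, ζ = 0.2843.
2% settling time T_s ≈ 4/(ζω_n) = 4/5 = 0.8 s.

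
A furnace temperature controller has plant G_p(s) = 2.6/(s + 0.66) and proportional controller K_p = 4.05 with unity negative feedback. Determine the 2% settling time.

T_s ≈ 0.357 s

Closed-loop transfer function: T(s) = K_p·G_p(s)/(1 + K_p·G_p(s)) = 10.53/(s + 0.66 + 10.53) = 10.53/(s + 11.19).
Time constant τ = 1/11.19 = 0.08937 s, so the 2% settling time is about 4τ = 0.357 s.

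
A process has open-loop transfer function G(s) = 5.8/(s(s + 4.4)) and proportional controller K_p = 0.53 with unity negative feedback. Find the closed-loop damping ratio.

With unity feedback the closed-loop characteristic equation is s² + 4.4s + 0.53·5.8 = s² + 4.4s + 3.074 = 0.
So ω_n² = 3.074 ⇒ ω_n = 1.753 rad/s, and ζ = 4.4/(2ω_n) = 1.25.

ζ = 1.25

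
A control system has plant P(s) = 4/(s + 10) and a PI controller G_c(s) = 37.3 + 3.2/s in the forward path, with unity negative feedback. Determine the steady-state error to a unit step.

The open loop G_c(s)P(s) has a pole at the origin (type 1), so the static position error constant is infinite and e_ss = 1/(1+∞) = 0.

0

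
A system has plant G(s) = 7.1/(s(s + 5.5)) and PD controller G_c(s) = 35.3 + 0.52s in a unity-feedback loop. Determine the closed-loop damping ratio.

Forward path: (35.3 + 0.52s)·7.1/(s(s+5.5)). The closed-loop characteristic equation is s² + (5.5 + 7.1·0.52)s + 7.1·35.3 = 0.
That is s² + 9.192s + 250.6 = 0, so ω_n = 15.83 rad/s and ζ = 9.192/(2·15.83) = 0.2903.

ζ = 0.29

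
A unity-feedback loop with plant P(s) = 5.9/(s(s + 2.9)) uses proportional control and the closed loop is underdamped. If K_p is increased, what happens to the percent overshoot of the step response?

Characteristic equation s² + 2.9s + K_p·5.9 = 0: raising K_p raises ω_n while 2ζω_n = 2.9 is fixed, so ζ falls and overshoot grows.

increase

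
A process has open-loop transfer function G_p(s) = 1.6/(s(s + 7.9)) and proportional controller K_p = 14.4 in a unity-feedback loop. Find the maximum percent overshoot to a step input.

From 1 + K_pG_p(s) = 0: s² + 7.9s + 23.04 = 0 ⇒ ω_n = 4.8, ζ = 0.8229.
%OS = 100·exp(−πζ/√(1−ζ²)) = 100·exp(−π·0.8229/√0.3228) = 1.06%.

1.06%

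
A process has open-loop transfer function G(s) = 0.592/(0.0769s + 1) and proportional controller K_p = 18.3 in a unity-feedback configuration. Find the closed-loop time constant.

Closed loop: T(s) = K_p·G/(1+K_p·G) = 10.83/(0.0769s + 1 + 10.83), with pole at s = −(1 + 10.83)/0.0769 = −153.9.
Closed-loop time constant τ = 1/153.9 = 0.0065 s.

τ = 0.0065 s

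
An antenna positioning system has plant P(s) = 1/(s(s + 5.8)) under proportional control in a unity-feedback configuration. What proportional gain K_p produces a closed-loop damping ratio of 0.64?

Closed-loop characteristic equation: s² + 5.8s + K_p·1 = 0.
So ω_n = √(1K_p) and 2ζω_n = 5.8, giving ζ = 5.8/(2√(1K_p)).
Setting ζ = 0.64: √(1K_p) = 5.8/(2·0.64) = 4.531, so K_p = 20.53/1 = 20.5.

K_p = 20.5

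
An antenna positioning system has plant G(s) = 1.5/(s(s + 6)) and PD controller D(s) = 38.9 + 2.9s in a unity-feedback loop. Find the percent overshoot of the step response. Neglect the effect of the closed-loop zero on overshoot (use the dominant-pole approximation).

Forward path: (38.9 + 2.9s)·1.5/(s(s+6)). The closed-loop characteristic equation is s² + (6 + 1.5·2.9)s + 1.5·38.9 = 0.
That is s² + 10.35s + 58.35 = 0, so ω_n = 7.639 rad/s and ζ = 10.35/(2·7.639) = 0.6775.
%OS = 100·exp(−πζ/√(1−ζ²)) = 5.54%.

5.54%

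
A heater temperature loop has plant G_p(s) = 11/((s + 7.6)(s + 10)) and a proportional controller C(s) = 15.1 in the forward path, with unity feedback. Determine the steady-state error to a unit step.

The loop is type 0. Static position error constant K_pos = C(0)·G_p(0) = 15.1·0.1447 = 2.186.
Steady-state error to a unit step: e_ss = 1/(1+K_pos) = 1/3.186 = 0.314.

0.314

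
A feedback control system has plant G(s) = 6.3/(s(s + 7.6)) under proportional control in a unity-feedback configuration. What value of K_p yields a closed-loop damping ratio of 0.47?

Closed-loop characteristic equation: s² + 7.6s + K_p·6.3 = 0.
So ω_n = √(6.3K_p) and 2ζω_n = 7.6, giving ζ = 7.6/(2√(6.3K_p)).
Setting ζ = 0.47: √(6.3K_p) = 7.6/(2·0.47) = 8.085, so K_p = 65.37/6.3 = 10.4.

K_p = 10.4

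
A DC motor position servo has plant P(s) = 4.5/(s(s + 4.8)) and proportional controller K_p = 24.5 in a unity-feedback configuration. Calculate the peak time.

T_p = 0.307 s

Closed-loop characteristic equation: s² + 4.8s + 110.2 = 0, so ω_n = 10.5 rad/s and ζ = 4.8/(2·10.5) = 0.2286.
Damped frequency ω_d = ω_n√(1−ζ²) = 10.22 rad/s, so peak time T_p = π/ω_d = 0.307 s.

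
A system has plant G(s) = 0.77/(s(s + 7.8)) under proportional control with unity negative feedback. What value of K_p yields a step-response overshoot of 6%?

From %OS = 100·exp(−πζ/√(1−ζ²)) = 6%, ζ = −ln(0.06)/√(π²+ln²(0.06)) = 0.6671.
Characteristic equation s² + 7.8s + 0.77K_p = 0 gives ζ = 7.8/(2√(0.77K_p)).
Setting ζ = 0.6671: √(0.77K_p) = 7.8/(2·0.6671) = 5.846, so K_p = 34.18/0.77 = 44.4.

K_p = 44.4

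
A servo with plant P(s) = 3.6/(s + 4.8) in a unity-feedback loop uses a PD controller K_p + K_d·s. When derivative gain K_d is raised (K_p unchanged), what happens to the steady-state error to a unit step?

At s = 0 the derivative term contributes nothing: C(0) = K_p regardless of K_d, so K_pos = K_p·P(0) and e_ss are unchanged.

unchanged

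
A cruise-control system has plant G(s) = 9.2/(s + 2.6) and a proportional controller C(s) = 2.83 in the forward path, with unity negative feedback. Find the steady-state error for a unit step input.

The loop is type 0. Static position error constant K_pos = C(0)·G(0) = 2.83·3.538 = 10.01.
Steady-state error to a unit step: e_ss = 1/(1+K_pos) = 1/11.01 = 0.0908.

0.0908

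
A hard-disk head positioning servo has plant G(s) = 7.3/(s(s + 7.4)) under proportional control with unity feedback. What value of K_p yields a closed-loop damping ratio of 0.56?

Closed-loop characteristic equation: s² + 7.4s + K_p·7.3 = 0.
So ω_n = √(7.3K_p) and 2ζω_n = 7.4, giving ζ = 7.4/(2√(7.3K_p)).
Setting ζ = 0.56: √(7.3K_p) = 7.4/(2·0.56) = 6.607, so K_p = 43.65/7.3 = 5.98.

K_p = 5.98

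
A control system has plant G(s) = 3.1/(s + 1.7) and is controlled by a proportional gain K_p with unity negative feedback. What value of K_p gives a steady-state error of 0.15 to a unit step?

For a type-0 loop with proportional control, e_ss = 1/(1 + K_p·G(0)).
G(0) = 1.824. Require 1/(1 + K_p·1.824) = 0.15, so 1 + 1.824·K_p = 6.667.
K_p = (6.667 − 1)/1.824 = 3.11.

K_p = 3.11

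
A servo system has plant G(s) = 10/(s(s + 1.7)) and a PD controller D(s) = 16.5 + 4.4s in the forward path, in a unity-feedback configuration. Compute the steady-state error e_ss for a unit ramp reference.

0.0103

The loop has one pole at the origin (type 1). Velocity error constant K_v = lim_{s→0} s·D(s)G(s) = 16.5·10/1.7 = 97.06.
Steady-state error to a unit ramp: e_ss = 1/K_v = 0.0103.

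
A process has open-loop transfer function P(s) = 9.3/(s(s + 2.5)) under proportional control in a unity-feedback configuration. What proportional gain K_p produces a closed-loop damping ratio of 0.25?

Closed-loop characteristic equation: s² + 2.5s + K_p·9.3 = 0.
So ω_n = √(9.3K_p) and 2ζω_n = 2.5, giving ζ = 2.5/(2√(9.3K_p)).
Setting ζ = 0.25: √(9.3K_p) = 2.5/(2·0.25) = 5, so K_p = 25/9.3 = 2.69.

K_p = 2.69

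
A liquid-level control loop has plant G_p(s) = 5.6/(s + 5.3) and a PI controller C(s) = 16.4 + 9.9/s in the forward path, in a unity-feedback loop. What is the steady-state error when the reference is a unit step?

0

The open loop C(s)G_p(s) has a pole at the origin (type 1), so the static position error constant is infinite and e_ss = 1/(1+∞) = 0.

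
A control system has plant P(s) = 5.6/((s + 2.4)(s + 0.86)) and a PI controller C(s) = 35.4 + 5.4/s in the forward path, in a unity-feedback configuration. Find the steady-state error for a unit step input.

0

The open loop C(s)P(s) has a pole at the origin (type 1), so the static position error constant is infinite and e_ss = 1/(1+∞) = 0.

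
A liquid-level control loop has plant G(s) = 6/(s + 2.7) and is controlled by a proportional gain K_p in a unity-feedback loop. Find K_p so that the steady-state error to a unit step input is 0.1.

K_p = 4.05

Steady-state error for a unit step on this type-0 loop is 1/(1 + K_p·G(0)).
G(0) = 2.222. Require 1/(1 + K_p·2.222) = 0.1, so 1 + 2.222·K_p = 10.
K_p = (10 − 1)/2.222 = 4.05.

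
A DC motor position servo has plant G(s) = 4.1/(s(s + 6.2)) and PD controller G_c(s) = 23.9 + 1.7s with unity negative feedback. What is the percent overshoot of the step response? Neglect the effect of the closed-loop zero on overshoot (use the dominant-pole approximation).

6.09%

Forward path: (23.9 + 1.7s)·4.1/(s(s+6.2)). The closed-loop characteristic equation is s² + (6.2 + 4.1·1.7)s + 4.1·23.9 = 0.
That is s² + 13.17s + 97.99 = 0, so ω_n = 9.899 rad/s and ζ = 13.17/(2·9.899) = 0.6652.
%OS = 100·exp(−πζ/√(1−ζ²)) = 6.09%.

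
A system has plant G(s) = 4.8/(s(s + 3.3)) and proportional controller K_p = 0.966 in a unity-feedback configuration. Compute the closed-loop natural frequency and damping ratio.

The closed-loop denominator is s(s+3.3) + 0.966·4.8 = s² + 3.3s + 4.637.
So ω_n² = 4.637 ⇒ ω_n = 2.153 rad/s, and ζ = 3.3/(2ω_n) = 0.766.

ω_n = 2.15 rad/s, ζ = 0.766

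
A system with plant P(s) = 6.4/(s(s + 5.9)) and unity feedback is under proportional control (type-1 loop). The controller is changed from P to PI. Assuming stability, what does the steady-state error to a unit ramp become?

The integrator raises the loop to type 2, so K_v → ∞ and e_ss to a ramp is zero.

0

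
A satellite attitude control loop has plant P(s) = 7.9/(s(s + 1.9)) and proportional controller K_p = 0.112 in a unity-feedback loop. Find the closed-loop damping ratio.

ζ = 1.01

1 + K_p·P(s) = 0 gives s² + 1.9s + 0.8848 = 0.
Matching s² + 2ζω_n s + ω_n²: ω_n = √0.8848 = 0.9406 rad/s and 2ζω_n = 1.9, so ζ = 1.9/(2·0.9406) = 1.01.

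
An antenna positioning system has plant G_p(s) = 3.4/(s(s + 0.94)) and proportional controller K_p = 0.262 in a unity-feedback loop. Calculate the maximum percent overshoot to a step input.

16.5%

Closed-loop characteristic equation: s² + 0.94s + 0.8908 = 0, so ω_n = 0.9438 rad/s and ζ = 0.94/(2·0.9438) = 0.498.
%OS = 100·exp(−πζ/√(1−ζ²)) = 100·exp(−π·0.498/√0.752) = 16.5%.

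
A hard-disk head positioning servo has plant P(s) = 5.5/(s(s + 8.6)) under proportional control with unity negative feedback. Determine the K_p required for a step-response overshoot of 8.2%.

K_p = 8.67

From %OS = 100·exp(−πζ/√(1−ζ²)) = 8.2%, ζ = −ln(0.082)/√(π²+ln²(0.082)) = 0.6228.
Characteristic equation s² + 8.6s + 5.5K_p = 0 gives ζ = 8.6/(2√(5.5K_p)).
Setting ζ = 0.6228: √(5.5K_p) = 8.6/(2·0.6228) = 6.904, so K_p = 47.66/5.5 = 8.67.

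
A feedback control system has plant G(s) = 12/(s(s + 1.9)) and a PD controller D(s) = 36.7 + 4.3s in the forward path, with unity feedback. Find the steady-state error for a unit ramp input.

0.00431

The loop has one pole at the origin (type 1). Velocity error constant K_v = lim_{s→0} s·D(s)G(s) = 36.7·12/1.9 = 231.8.
Steady-state error to a unit ramp: e_ss = 1/K_v = 0.00431.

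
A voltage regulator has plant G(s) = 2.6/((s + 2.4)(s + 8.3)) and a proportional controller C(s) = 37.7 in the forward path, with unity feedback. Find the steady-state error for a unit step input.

0.169

The loop is type 0. Static position error constant K_pos = C(0)·G(0) = 37.7·0.1305 = 4.921.
Steady-state error to a unit step: e_ss = 1/(1+K_pos) = 1/5.921 = 0.169.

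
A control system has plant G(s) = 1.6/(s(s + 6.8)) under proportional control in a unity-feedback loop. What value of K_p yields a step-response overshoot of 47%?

K_p = 132

From %OS = 100·exp(−πζ/√(1−ζ²)) = 47%, ζ = −ln(0.47)/√(π²+ln²(0.47)) = 0.2337.
Characteristic equation s² + 6.8s + 1.6K_p = 0 gives ζ = 6.8/(2√(1.6K_p)).
Setting ζ = 0.2337: √(1.6K_p) = 6.8/(2·0.2337) = 14.55, so K_p = 211.7/1.6 = 132.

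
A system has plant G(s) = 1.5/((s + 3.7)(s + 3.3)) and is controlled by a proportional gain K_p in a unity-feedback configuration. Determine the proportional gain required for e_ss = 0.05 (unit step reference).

Steady-state error for a unit step on this type-0 loop is 1/(1 + K_p·G(0)).
G(0) = 0.1229. Require 1/(1 + K_p·0.1229) = 0.05, so 1 + 0.1229·K_p = 20.
K_p = (20 − 1)/0.1229 = 155.

K_p = 155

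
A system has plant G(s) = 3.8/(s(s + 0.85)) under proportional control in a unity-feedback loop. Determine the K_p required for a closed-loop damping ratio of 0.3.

K_p = 0.528

Closed-loop characteristic equation: s² + 0.85s + K_p·3.8 = 0.
So ω_n = √(3.8K_p) and 2ζω_n = 0.85, giving ζ = 0.85/(2√(3.8K_p)).
Setting ζ = 0.3: √(3.8K_p) = 0.85/(2·0.3) = 1.417, so K_p = 2.007/3.8 = 0.528.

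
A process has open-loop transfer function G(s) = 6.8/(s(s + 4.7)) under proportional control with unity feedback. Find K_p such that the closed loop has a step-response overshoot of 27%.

From %OS = 100·exp(−πζ/√(1−ζ²)) = 27%, ζ = −ln(0.27)/√(π²+ln²(0.27)) = 0.3847.
Characteristic equation s² + 4.7s + 6.8K_p = 0 gives ζ = 4.7/(2√(6.8K_p)).
Setting ζ = 0.3847: √(6.8K_p) = 4.7/(2·0.3847) = 6.109, so K_p = 37.32/6.8 = 5.49.

K_p = 5.49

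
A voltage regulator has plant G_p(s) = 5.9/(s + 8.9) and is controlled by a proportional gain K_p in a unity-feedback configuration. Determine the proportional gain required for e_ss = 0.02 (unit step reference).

K_p = 73.9

The loop is type 0, so e_ss(step) = 1/(1 + K_pos) with K_pos = K_p·G_p(0).
G_p(0) = 0.6629. Require 1/(1 + K_p·0.6629) = 0.02, so 1 + 0.6629·K_p = 50.
K_p = (50 − 1)/0.6629 = 73.9.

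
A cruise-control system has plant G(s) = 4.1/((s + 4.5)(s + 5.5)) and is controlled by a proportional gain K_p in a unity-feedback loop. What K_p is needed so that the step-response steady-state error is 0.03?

K_p = 195

Steady-state error for a unit step on this type-0 loop is 1/(1 + K_p·G(0)).
G(0) = 0.1657. Require 1/(1 + K_p·0.1657) = 0.03, so 1 + 0.1657·K_p = 33.33.
K_p = (33.33 − 1)/0.1657 = 195.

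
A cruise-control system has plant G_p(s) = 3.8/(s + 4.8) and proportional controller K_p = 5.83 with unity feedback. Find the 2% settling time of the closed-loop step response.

T_s ≈ 0.148 s

Closed-loop transfer function: T(s) = K_p·G_p(s)/(1 + K_p·G_p(s)) = 22.15/(s + 4.8 + 22.15) = 22.15/(s + 26.95).
Time constant τ = 1/26.95 = 0.0371 s, so the 2% settling time is about 4τ = 0.148 s.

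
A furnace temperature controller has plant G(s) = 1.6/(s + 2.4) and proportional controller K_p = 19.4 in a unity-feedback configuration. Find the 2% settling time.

Closed-loop transfer function: T(s) = K_p·G(s)/(1 + K_p·G(s)) = 31.04/(s + 2.4 + 31.04) = 31.04/(s + 33.44).
Time constant τ = 1/33.44 = 0.0299 s, so the 2% settling time is about 4τ = 0.12 s.

T_s ≈ 0.12 s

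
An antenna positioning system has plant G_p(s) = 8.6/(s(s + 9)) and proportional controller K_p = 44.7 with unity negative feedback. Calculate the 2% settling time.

T_s ≈ 0.889 s

The closed-loop denominator s² + 9s + 384.4 gives ω_n = √384.4 = 19.61 and ζ = 9/(2ω_n) = 0.2295.
2% settling time T_s ≈ 4/(ζω_n) = 4/4.5 = 0.889 s.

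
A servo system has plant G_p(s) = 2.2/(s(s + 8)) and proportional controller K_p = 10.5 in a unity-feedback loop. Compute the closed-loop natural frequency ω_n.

ω_n = 4.81 rad/s

The closed-loop denominator is s(s+8) + 10.5·2.2 = s² + 8s + 23.1.
So ω_n² = 23.1 ⇒ ω_n = 4.806 rad/s, and ζ = 8/(2ω_n) = 0.832.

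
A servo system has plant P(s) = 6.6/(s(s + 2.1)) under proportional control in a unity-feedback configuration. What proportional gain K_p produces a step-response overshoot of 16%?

From %OS = 100·exp(−πζ/√(1−ζ²)) = 16%, ζ = −ln(0.16)/√(π²+ln²(0.16)) = 0.5039.
Characteristic equation s² + 2.1s + 6.6K_p = 0 gives ζ = 2.1/(2√(6.6K_p)).
Setting ζ = 0.5039: √(6.6K_p) = 2.1/(2·0.5039) = 2.084, so K_p = 4.343/6.6 = 0.658.

K_p = 0.658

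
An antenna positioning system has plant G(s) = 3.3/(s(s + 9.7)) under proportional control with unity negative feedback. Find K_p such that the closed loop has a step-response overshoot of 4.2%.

K_p = 14.1

From %OS = 100·exp(−πζ/√(1−ζ²)) = 4.2%, ζ = −ln(0.042)/√(π²+ln²(0.042)) = 0.7103.
Characteristic equation s² + 9.7s + 3.3K_p = 0 gives ζ = 9.7/(2√(3.3K_p)).
Setting ζ = 0.7103: √(3.3K_p) = 9.7/(2·0.7103) = 6.828, so K_p = 46.62/3.3 = 14.1.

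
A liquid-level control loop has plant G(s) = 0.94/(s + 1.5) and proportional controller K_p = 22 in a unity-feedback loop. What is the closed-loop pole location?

s = -22.18

Closed-loop transfer function: T(s) = K_p·G(s)/(1 + K_p·G(s)) = 20.68/(s + 1.5 + 20.68) = 20.68/(s + 22.18).
The closed-loop pole is at s = −22.18.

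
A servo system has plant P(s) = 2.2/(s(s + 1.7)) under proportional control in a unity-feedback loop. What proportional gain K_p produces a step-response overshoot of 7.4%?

From %OS = 100·exp(−πζ/√(1−ζ²)) = 7.4%, ζ = −ln(0.074)/√(π²+ln²(0.074)) = 0.6381.
Characteristic equation s² + 1.7s + 2.2K_p = 0 gives ζ = 1.7/(2√(2.2K_p)).
Setting ζ = 0.6381: √(2.2K_p) = 1.7/(2·0.6381) = 1.332, so K_p = 1.774/2.2 = 0.807.

K_p = 0.807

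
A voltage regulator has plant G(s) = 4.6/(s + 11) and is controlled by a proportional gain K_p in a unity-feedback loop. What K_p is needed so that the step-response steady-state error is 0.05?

The loop is type 0, so e_ss(step) = 1/(1 + K_pos) with K_pos = K_p·G(0).
G(0) = 0.4182. Require 1/(1 + K_p·0.4182) = 0.05, so 1 + 0.4182·K_p = 20.
K_p = (20 − 1)/0.4182 = 45.4.

K_p = 45.4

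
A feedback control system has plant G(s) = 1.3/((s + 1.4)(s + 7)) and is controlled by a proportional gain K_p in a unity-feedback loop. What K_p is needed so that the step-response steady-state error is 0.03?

K_p = 244

For a type-0 loop with proportional control, e_ss = 1/(1 + K_p·G(0)).
G(0) = 0.1327. Require 1/(1 + K_p·0.1327) = 0.03, so 1 + 0.1327·K_p = 33.33.
K_p = (33.33 − 1)/0.1327 = 244.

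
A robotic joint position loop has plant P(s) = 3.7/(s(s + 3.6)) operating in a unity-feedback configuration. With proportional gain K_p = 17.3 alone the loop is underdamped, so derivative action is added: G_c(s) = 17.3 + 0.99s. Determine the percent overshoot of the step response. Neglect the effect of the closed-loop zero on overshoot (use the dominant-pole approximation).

Forward path: (17.3 + 0.99s)·3.7/(s(s+3.6)). The closed-loop characteristic equation is s² + (3.6 + 3.7·0.99)s + 3.7·17.3 = 0.
That is s² + 7.263s + 64.01 = 0, so ω_n = 8.001 rad/s and ζ = 7.263/(2·8.001) = 0.4539.
%OS = 100·exp(−πζ/√(1−ζ²)) = 20.2%.

20.2%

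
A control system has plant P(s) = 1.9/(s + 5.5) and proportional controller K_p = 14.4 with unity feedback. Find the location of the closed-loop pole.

Closed-loop transfer function: T(s) = K_p·P(s)/(1 + K_p·P(s)) = 27.36/(s + 5.5 + 27.36) = 27.36/(s + 32.86).
The closed-loop pole is at s = −32.86.

s = -32.86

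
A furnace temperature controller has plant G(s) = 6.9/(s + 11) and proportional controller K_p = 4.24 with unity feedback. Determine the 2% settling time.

T_s ≈ 0.0994 s

Closed-loop transfer function: T(s) = K_p·G(s)/(1 + K_p·G(s)) = 29.26/(s + 11 + 29.26) = 29.26/(s + 40.26).
Time constant τ = 1/40.26 = 0.02484 s, so the 2% settling time is about 4τ = 0.0994 s.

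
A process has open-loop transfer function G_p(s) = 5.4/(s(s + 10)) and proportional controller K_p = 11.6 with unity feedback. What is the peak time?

T_p = 0.512 s

Closed-loop characteristic equation: s² + 10s + 62.64 = 0, so ω_n = 7.915 rad/s and ζ = 10/(2·7.915) = 0.6317.
Damped frequency ω_d = ω_n√(1−ζ²) = 6.135 rad/s, so peak time T_p = π/ω_d = 0.512 s.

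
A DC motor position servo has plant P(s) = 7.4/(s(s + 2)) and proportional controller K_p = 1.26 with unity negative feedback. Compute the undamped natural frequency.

1 + K_p·P(s) = 0 gives s² + 2s + 9.324 = 0.
Matching s² + 2ζω_n s + ω_n²: ω_n = √9.324 = 3.054 rad/s and 2ζω_n = 2, so ζ = 2/(2·3.054) = 0.327.

ω_n = 3.05 rad/s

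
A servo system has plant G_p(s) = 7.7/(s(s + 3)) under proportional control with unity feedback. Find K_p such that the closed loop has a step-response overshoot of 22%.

K_p = 1.55

From %OS = 100·exp(−πζ/√(1−ζ²)) = 22%, ζ = −ln(0.22)/√(π²+ln²(0.22)) = 0.4342.
Characteristic equation s² + 3s + 7.7K_p = 0 gives ζ = 3/(2√(7.7K_p)).
Setting ζ = 0.4342: √(7.7K_p) = 3/(2·0.4342) = 3.455, so K_p = 11.94/7.7 = 1.55.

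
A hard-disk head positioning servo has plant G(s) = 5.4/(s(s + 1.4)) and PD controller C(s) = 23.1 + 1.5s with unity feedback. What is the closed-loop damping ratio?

Forward path: (23.1 + 1.5s)·5.4/(s(s+1.4)). The closed-loop characteristic equation is s² + (1.4 + 5.4·1.5)s + 5.4·23.1 = 0.
That is s² + 9.5s + 124.7 = 0, so ω_n = 11.17 rad/s and ζ = 9.5/(2·11.17) = 0.4253.

ζ = 0.425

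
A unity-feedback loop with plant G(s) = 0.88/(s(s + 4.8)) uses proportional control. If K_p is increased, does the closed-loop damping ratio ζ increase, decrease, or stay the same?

ζ = 4.8/(2√(0.88K_p)); increasing K_p raises the denominator, so ζ falls.

decrease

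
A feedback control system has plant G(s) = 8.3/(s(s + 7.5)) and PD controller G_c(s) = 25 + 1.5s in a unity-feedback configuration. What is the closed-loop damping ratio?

Forward path: (25 + 1.5s)·8.3/(s(s+7.5)). The closed-loop characteristic equation is s² + (7.5 + 8.3·1.5)s + 8.3·25 = 0.
That is s² + 19.95s + 207.5 = 0, so ω_n = 14.4 rad/s and ζ = 19.95/(2·14.4) = 0.6925.

ζ = 0.692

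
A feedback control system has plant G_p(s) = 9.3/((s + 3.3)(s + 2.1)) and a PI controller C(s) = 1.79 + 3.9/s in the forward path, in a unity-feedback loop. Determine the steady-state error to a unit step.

0

The open loop C(s)G_p(s) has a pole at the origin (type 1), so the static position error constant is infinite and e_ss = 1/(1+∞) = 0.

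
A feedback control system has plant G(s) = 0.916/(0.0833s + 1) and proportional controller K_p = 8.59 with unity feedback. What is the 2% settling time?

Closed loop: T(s) = K_p·G/(1+K_p·G) = 7.868/(0.0833s + 1 + 7.868), with pole at s = −(1 + 7.868)/0.0833 = −106.5.
τ = 1/106.5 = 0.009393 s, so 2% settling time ≈ 4τ = 0.0376 s.

T_s ≈ 0.0376 s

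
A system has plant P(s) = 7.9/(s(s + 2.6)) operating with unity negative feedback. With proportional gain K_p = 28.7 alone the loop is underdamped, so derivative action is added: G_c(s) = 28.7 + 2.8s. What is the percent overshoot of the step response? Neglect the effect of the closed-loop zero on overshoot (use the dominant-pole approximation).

Forward path: (28.7 + 2.8s)·7.9/(s(s+2.6)). The closed-loop characteristic equation is s² + (2.6 + 7.9·2.8)s + 7.9·28.7 = 0.
That is s² + 24.72s + 226.7 = 0, so ω_n = 15.06 rad/s and ζ = 24.72/(2·15.06) = 0.8209.
%OS = 100·exp(−πζ/√(1−ζ²)) = 1.09%.

1.09%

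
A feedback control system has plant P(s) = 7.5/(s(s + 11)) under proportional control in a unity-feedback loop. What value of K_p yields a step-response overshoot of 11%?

K_p = 12.2

From %OS = 100·exp(−πζ/√(1−ζ²)) = 11%, ζ = −ln(0.11)/√(π²+ln²(0.11)) = 0.5749.
Characteristic equation s² + 11s + 7.5K_p = 0 gives ζ = 11/(2√(7.5K_p)).
Setting ζ = 0.5749: √(7.5K_p) = 11/(2·0.5749) = 9.567, so K_p = 91.53/7.5 = 12.2.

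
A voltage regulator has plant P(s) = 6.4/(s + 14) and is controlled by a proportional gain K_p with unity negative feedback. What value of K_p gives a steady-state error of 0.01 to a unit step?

Steady-state error for a unit step on this type-0 loop is 1/(1 + K_p·P(0)).
P(0) = 0.4571. Require 1/(1 + K_p·0.4571) = 0.01, so 1 + 0.4571·K_p = 100.
K_p = (100 − 1)/0.4571 = 217.

K_p = 217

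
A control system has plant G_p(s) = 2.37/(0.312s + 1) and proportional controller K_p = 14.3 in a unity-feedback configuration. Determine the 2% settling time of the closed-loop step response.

Closed loop: T(s) = K_p·G_p/(1+K_p·G_p) = 33.89/(0.312s + 1 + 33.89), with pole at s = −(1 + 33.89)/0.312 = −111.8.
τ = 1/111.8 = 0.008942 s, so 2% settling time ≈ 4τ = 0.0358 s.

T_s ≈ 0.0358 s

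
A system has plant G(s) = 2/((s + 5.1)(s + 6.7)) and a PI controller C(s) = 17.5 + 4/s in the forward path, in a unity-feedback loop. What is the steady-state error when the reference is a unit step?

0

The open loop C(s)G(s) has a pole at the origin (type 1), so the static position error constant is infinite and e_ss = 1/(1+∞) = 0.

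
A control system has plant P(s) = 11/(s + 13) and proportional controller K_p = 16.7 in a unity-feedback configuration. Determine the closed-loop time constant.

τ = 0.00508 s

Closed-loop transfer function: T(s) = K_p·P(s)/(1 + K_p·P(s)) = 183.7/(s + 13 + 183.7) = 183.7/(s + 196.7).
Time constant τ = 1/196.7 = 0.00508 s.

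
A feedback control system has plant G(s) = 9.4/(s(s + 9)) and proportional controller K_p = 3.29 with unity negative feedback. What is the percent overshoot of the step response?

1.32%

Closed-loop characteristic equation: s² + 9s + 30.93 = 0, so ω_n = 5.561 rad/s and ζ = 9/(2·5.561) = 0.8092.
%OS = 100·exp(−πζ/√(1−ζ²)) = 100·exp(−π·0.8092/√0.3452) = 1.32%.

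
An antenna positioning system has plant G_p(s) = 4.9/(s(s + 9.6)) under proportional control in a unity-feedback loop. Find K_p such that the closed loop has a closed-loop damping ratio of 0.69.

K_p = 9.88

Closed-loop characteristic equation: s² + 9.6s + K_p·4.9 = 0.
So ω_n = √(4.9K_p) and 2ζω_n = 9.6, giving ζ = 9.6/(2√(4.9K_p)).
Setting ζ = 0.69: √(4.9K_p) = 9.6/(2·0.69) = 6.957, so K_p = 48.39/4.9 = 9.88.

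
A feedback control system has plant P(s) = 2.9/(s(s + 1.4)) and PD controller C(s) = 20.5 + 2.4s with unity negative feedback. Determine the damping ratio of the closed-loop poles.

ζ = 0.542

Forward path: (20.5 + 2.4s)·2.9/(s(s+1.4)). The closed-loop characteristic equation is s² + (1.4 + 2.9·2.4)s + 2.9·20.5 = 0.
That is s² + 8.36s + 59.45 = 0, so ω_n = 7.71 rad/s and ζ = 8.36/(2·7.71) = 0.5421.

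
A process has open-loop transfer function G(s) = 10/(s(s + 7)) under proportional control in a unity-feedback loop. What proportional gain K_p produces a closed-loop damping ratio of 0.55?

K_p = 4.05

Closed-loop characteristic equation: s² + 7s + K_p·10 = 0.
So ω_n = √(10K_p) and 2ζω_n = 7, giving ζ = 7/(2√(10K_p)).
Setting ζ = 0.55: √(10K_p) = 7/(2·0.55) = 6.364, so K_p = 40.5/10 = 4.05.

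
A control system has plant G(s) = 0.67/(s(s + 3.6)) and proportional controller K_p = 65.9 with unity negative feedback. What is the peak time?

From 1 + K_pG(s) = 0: s² + 3.6s + 44.15 = 0 ⇒ ω_n = 6.645, ζ = 0.2709.
Damped frequency ω_d = ω_n√(1−ζ²) = 6.396 rad/s, so peak time T_p = π/ω_d = 0.491 s.

T_p = 0.491 s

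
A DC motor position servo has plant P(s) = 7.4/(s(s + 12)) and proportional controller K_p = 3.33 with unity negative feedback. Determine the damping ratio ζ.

ζ = 1.21

With unity feedback the closed-loop characteristic equation is s² + 12s + 3.33·7.4 = s² + 12s + 24.64 = 0.
Matching s² + 2ζω_n s + ω_n²: ω_n = √24.64 = 4.964 rad/s and 2ζω_n = 12, so ζ = 12/(2·4.964) = 1.21.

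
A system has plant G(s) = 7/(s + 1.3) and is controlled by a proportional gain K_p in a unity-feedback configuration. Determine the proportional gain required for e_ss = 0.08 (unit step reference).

Steady-state error for a unit step on this type-0 loop is 1/(1 + K_p·G(0)).
G(0) = 5.385. Require 1/(1 + K_p·5.385) = 0.08, so 1 + 5.385·K_p = 12.5.
K_p = (12.5 − 1)/5.385 = 2.14.

K_p = 2.14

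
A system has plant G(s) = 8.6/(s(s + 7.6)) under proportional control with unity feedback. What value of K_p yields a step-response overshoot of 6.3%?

From %OS = 100·exp(−πζ/√(1−ζ²)) = 6.3%, ζ = −ln(0.063)/√(π²+ln²(0.063)) = 0.6606.
Characteristic equation s² + 7.6s + 8.6K_p = 0 gives ζ = 7.6/(2√(8.6K_p)).
Setting ζ = 0.6606: √(8.6K_p) = 7.6/(2·0.6606) = 5.752, so K_p = 33.09/8.6 = 3.85.

K_p = 3.85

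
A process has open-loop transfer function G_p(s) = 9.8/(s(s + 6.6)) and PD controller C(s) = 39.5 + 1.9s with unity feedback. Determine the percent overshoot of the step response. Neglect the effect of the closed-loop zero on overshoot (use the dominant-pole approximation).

7.26%

Forward path: (39.5 + 1.9s)·9.8/(s(s+6.6)). The closed-loop characteristic equation is s² + (6.6 + 9.8·1.9)s + 9.8·39.5 = 0.
That is s² + 25.22s + 387.1 = 0, so ω_n = 19.67 rad/s and ζ = 25.22/(2·19.67) = 0.6409.
%OS = 100·exp(−πζ/√(1−ζ²)) = 7.26%.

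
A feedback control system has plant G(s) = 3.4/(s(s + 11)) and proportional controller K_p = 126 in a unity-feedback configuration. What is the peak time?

T_p = 0.157 s

The closed-loop denominator s² + 11s + 428.4 gives ω_n = √428.4 = 20.7 and ζ = 11/(2ω_n) = 0.2657.
Damped frequency ω_d = ω_n√(1−ζ²) = 19.95 rad/s, so peak time T_p = π/ω_d = 0.157 s.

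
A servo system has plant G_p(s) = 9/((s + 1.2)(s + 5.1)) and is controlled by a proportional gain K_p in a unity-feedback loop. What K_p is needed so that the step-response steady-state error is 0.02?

The loop is type 0, so e_ss(step) = 1/(1 + K_pos) with K_pos = K_p·G_p(0).
G_p(0) = 1.471. Require 1/(1 + K_p·1.471) = 0.02, so 1 + 1.471·K_p = 50.
K_p = (50 − 1)/1.471 = 33.3.

K_p = 33.3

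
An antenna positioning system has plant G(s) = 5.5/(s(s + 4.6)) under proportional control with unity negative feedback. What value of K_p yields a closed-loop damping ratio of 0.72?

K_p = 1.86

Closed-loop characteristic equation: s² + 4.6s + K_p·5.5 = 0.
So ω_n = √(5.5K_p) and 2ζω_n = 4.6, giving ζ = 4.6/(2√(5.5K_p)).
Setting ζ = 0.72: √(5.5K_p) = 4.6/(2·0.72) = 3.194, so K_p = 10.2/5.5 = 1.86.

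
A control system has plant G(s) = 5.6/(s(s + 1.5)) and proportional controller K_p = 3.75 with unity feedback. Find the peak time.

The closed-loop denominator s² + 1.5s + 21 gives ω_n = √21 = 4.583 and ζ = 1.5/(2ω_n) = 0.1637.
Damped frequency ω_d = ω_n√(1−ζ²) = 4.521 rad/s, so peak time T_p = π/ω_d = 0.695 s.

T_p = 0.695 s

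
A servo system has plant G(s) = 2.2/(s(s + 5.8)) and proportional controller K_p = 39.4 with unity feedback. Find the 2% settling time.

The closed-loop denominator s² + 5.8s + 86.68 gives ω_n = √86.68 = 9.31 and ζ = 5.8/(2ω_n) = 0.3115.
2% settling time T_s ≈ 4/(ζω_n) = 4/2.9 = 1.38 s.

T_s ≈ 1.38 s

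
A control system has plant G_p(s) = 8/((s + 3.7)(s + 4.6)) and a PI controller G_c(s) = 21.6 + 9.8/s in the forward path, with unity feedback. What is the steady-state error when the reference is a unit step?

The open loop G_c(s)G_p(s) has a pole at the origin (type 1), so the static position error constant is infinite and e_ss = 1/(1+∞) = 0.

0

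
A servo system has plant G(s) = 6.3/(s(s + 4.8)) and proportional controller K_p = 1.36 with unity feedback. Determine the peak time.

T_p = 1.87 s

From 1 + K_pG(s) = 0: s² + 4.8s + 8.568 = 0 ⇒ ω_n = 2.927, ζ = 0.8199.
Damped frequency ω_d = ω_n√(1−ζ²) = 1.676 rad/s, so peak time T_p = π/ω_d = 1.87 s.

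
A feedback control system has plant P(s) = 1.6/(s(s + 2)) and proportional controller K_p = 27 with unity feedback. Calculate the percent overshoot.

From 1 + K_pP(s) = 0: s² + 2s + 43.2 = 0 ⇒ ω_n = 6.573, ζ = 0.1521.
%OS = 100·exp(−πζ/√(1−ζ²)) = 100·exp(−π·0.1521/√0.9769) = 61.7%.

61.7%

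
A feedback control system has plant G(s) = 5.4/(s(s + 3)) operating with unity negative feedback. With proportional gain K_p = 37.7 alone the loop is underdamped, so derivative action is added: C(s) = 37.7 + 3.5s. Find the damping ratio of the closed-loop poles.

ζ = 0.767

Forward path: (37.7 + 3.5s)·5.4/(s(s+3)). The closed-loop characteristic equation is s² + (3 + 5.4·3.5)s + 5.4·37.7 = 0.
That is s² + 21.9s + 203.6 = 0, so ω_n = 14.27 rad/s and ζ = 21.9/(2·14.27) = 0.7674.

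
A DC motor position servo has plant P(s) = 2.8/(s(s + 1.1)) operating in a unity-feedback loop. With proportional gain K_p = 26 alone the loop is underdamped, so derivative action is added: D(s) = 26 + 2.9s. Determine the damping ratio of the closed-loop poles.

Forward path: (26 + 2.9s)·2.8/(s(s+1.1)). The closed-loop characteristic equation is s² + (1.1 + 2.8·2.9)s + 2.8·26 = 0.
That is s² + 9.22s + 72.8 = 0, so ω_n = 8.532 rad/s and ζ = 9.22/(2·8.532) = 0.5403.

ζ = 0.54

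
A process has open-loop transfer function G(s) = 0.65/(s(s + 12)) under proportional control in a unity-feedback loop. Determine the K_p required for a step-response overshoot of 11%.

K_p = 168

From %OS = 100·exp(−πζ/√(1−ζ²)) = 11%, ζ = −ln(0.11)/√(π²+ln²(0.11)) = 0.5749.
Characteristic equation s² + 12s + 0.65K_p = 0 gives ζ = 12/(2√(0.65K_p)).
Setting ζ = 0.5749: √(0.65K_p) = 12/(2·0.5749) = 10.44, so K_p = 108.9/0.65 = 168.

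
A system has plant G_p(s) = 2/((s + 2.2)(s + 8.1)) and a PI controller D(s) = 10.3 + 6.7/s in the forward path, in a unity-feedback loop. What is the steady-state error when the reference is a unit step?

0

The open loop D(s)G_p(s) has a pole at the origin (type 1), so the static position error constant is infinite and e_ss = 1/(1+∞) = 0.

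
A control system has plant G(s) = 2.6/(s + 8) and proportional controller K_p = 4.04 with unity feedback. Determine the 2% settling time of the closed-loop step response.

T_s ≈ 0.216 s

Closed-loop transfer function: T(s) = K_p·G(s)/(1 + K_p·G(s)) = 10.5/(s + 8 + 10.5) = 10.5/(s + 18.5).
Time constant τ = 1/18.5 = 0.05404 s, so the 2% settling time is about 4τ = 0.216 s.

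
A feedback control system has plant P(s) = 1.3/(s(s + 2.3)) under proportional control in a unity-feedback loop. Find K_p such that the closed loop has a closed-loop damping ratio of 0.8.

Closed-loop characteristic equation: s² + 2.3s + K_p·1.3 = 0.
So ω_n = √(1.3K_p) and 2ζω_n = 2.3, giving ζ = 2.3/(2√(1.3K_p)).
Setting ζ = 0.8: √(1.3K_p) = 2.3/(2·0.8) = 1.437, so K_p = 2.066/1.3 = 1.59.

K_p = 1.59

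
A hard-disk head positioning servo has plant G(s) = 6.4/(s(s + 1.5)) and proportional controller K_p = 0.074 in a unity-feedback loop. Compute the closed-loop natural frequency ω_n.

The closed-loop denominator is s(s+1.5) + 0.074·6.4 = s² + 1.5s + 0.4736.
So ω_n² = 0.4736 ⇒ ω_n = 0.6882 rad/s, and ζ = 1.5/(2ω_n) = 1.09.

ω_n = 0.688 rad/s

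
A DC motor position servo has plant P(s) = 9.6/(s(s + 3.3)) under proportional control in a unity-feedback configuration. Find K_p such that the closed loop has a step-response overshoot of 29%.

From %OS = 100·exp(−πζ/√(1−ζ²)) = 29%, ζ = −ln(0.29)/√(π²+ln²(0.29)) = 0.3666.
Characteristic equation s² + 3.3s + 9.6K_p = 0 gives ζ = 3.3/(2√(9.6K_p)).
Setting ζ = 0.3666: √(9.6K_p) = 3.3/(2·0.3666) = 4.501, so K_p = 20.26/9.6 = 2.11.

K_p = 2.11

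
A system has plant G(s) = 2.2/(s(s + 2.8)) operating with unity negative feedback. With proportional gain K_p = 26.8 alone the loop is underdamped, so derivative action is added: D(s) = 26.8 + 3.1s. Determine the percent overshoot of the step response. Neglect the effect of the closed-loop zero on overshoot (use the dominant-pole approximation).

8.01%

Forward path: (26.8 + 3.1s)·2.2/(s(s+2.8)). The closed-loop characteristic equation is s² + (2.8 + 2.2·3.1)s + 2.2·26.8 = 0.
That is s² + 9.62s + 58.96 = 0, so ω_n = 7.679 rad/s and ζ = 9.62/(2·7.679) = 0.6264.
%OS = 100·exp(−πζ/√(1−ζ²)) = 8.01%.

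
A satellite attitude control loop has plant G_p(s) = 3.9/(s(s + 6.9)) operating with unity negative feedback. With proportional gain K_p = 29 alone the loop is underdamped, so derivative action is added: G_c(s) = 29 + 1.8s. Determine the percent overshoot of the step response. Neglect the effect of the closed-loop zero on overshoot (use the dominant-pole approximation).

6.59%

Forward path: (29 + 1.8s)·3.9/(s(s+6.9)). The closed-loop characteristic equation is s² + (6.9 + 3.9·1.8)s + 3.9·29 = 0.
That is s² + 13.92s + 113.1 = 0, so ω_n = 10.63 rad/s and ζ = 13.92/(2·10.63) = 0.6545.
%OS = 100·exp(−πζ/√(1−ζ²)) = 6.59%.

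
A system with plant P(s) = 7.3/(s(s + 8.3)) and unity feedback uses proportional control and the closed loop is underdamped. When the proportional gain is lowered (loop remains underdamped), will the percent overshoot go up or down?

ζ = 8.3/(2√(7.3K_p)) rises as K_p falls; higher damping means less overshoot.

decrease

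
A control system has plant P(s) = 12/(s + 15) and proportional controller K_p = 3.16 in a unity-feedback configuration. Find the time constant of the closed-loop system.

τ = 0.0189 s

Closed-loop transfer function: T(s) = K_p·P(s)/(1 + K_p·P(s)) = 37.92/(s + 15 + 37.92) = 37.92/(s + 52.92).
Time constant τ = 1/52.92 = 0.0189 s.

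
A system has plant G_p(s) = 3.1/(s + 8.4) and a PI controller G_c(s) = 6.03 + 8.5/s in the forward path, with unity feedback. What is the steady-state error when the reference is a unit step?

The open loop G_c(s)G_p(s) has a pole at the origin (type 1), so the static position error constant is infinite and e_ss = 1/(1+∞) = 0.

0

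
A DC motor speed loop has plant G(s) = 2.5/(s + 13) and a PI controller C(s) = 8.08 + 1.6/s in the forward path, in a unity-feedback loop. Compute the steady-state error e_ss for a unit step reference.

0

The open loop C(s)G(s) has a pole at the origin (type 1), so the static position error constant is infinite and e_ss = 1/(1+∞) = 0.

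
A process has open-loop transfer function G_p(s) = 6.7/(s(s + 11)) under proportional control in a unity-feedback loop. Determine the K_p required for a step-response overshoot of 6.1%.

From %OS = 100·exp(−πζ/√(1−ζ²)) = 6.1%, ζ = −ln(0.061)/√(π²+ln²(0.061)) = 0.6649.
Characteristic equation s² + 11s + 6.7K_p = 0 gives ζ = 11/(2√(6.7K_p)).
Setting ζ = 0.6649: √(6.7K_p) = 11/(2·0.6649) = 8.271, so K_p = 68.42/6.7 = 10.2.

K_p = 10.2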